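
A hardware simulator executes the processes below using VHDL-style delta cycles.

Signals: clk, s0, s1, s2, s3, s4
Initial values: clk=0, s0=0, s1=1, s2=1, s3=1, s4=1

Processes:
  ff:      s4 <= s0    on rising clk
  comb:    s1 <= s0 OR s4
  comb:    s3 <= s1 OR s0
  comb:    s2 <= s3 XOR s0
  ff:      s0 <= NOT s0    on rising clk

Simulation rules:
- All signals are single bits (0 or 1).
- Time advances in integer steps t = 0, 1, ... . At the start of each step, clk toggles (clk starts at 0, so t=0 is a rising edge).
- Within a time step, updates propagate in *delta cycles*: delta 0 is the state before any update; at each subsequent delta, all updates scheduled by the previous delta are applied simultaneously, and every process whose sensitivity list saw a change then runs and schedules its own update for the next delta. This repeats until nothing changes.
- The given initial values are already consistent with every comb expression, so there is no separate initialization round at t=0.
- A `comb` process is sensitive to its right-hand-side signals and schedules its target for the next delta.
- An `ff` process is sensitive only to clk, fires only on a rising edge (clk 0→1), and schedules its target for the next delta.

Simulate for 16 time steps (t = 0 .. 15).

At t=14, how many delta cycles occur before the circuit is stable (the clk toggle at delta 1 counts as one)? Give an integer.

3

[bits: clk,s0,s4,s2,s3,s1]
t=0: Δ0=001111 Δ1=101111 Δ2=110111 Δ3=110011 | 3Δ
t=1: Δ0=110011 Δ1=010011 | 1Δ
t=2: Δ0=010011 Δ1=110011 Δ2=101011 Δ3=101111 | 3Δ
t=3: Δ0=101111 Δ1=001111 | 1Δ
t=4: Δ0=001111 Δ1=101111 Δ2=110111 Δ3=110011 | 3Δ
t=5: Δ0=110011 Δ1=010011 | 1Δ
t=6: Δ0=010011 Δ1=110011 Δ2=101011 Δ3=101111 | 3Δ
t=7: Δ0=101111 Δ1=001111 | 1Δ
t=8: Δ0=001111 Δ1=101111 Δ2=110111 Δ3=110011 | 3Δ
t=9: Δ0=110011 Δ1=010011 | 1Δ
t=10: Δ0=010011 Δ1=110011 Δ2=101011 Δ3=101111 | 3Δ
t=11: Δ0=101111 Δ1=001111 | 1Δ
t=12: Δ0=001111 Δ1=101111 Δ2=110111 Δ3=110011 | 3Δ
t=13: Δ0=110011 Δ1=010011 | 1Δ
t=14: Δ0=010011 Δ1=110011 Δ2=101011 Δ3=101111 | 3Δ
t=15: Δ0=101111 Δ1=001111 | 1Δ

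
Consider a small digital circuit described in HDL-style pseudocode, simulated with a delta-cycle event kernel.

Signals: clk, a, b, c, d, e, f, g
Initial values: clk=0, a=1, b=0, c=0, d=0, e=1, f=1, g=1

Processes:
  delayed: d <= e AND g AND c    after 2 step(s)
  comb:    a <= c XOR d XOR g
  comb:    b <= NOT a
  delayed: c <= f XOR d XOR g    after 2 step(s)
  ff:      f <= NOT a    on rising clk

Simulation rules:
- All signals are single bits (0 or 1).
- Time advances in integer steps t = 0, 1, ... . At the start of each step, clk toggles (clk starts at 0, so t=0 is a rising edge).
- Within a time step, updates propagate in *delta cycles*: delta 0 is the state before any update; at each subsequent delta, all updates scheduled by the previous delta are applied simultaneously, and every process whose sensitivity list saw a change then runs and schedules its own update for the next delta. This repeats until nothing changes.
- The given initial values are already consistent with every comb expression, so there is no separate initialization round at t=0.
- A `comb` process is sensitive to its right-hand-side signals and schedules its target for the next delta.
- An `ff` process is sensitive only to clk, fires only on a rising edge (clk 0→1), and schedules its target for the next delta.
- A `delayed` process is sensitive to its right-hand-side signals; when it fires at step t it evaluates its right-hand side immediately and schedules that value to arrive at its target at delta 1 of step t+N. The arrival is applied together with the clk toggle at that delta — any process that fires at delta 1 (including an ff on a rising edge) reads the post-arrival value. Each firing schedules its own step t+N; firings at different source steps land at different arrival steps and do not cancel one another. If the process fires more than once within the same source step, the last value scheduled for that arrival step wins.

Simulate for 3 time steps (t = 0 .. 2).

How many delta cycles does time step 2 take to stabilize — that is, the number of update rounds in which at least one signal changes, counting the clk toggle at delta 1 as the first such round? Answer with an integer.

t0.Δ0 b=0 clk=0 f=1 a=1 e=1 d=0 g=1 c=0
t0.Δ1 b=0 clk=1 f=1 a=1 e=1 d=0 g=1 c=0
t0.Δ2 b=0 clk=1 f=0 a=1 e=1 d=0 g=1 c=0
t1.Δ0 b=0 clk=1 f=0 a=1 e=1 d=0 g=1 c=0
t1.Δ1 b=0 clk=0 f=0 a=1 e=1 d=0 g=1 c=0
t2.Δ0 b=0 clk=0 f=0 a=1 e=1 d=0 g=1 c=0
t2.Δ1 b=0 clk=1 f=0 a=1 e=1 d=0 g=1 c=1
t2.Δ2 b=0 clk=1 f=0 a=0 e=1 d=0 g=1 c=1
t2.Δ3 b=1 clk=1 f=0 a=0 e=1 d=0 g=1 c=1

3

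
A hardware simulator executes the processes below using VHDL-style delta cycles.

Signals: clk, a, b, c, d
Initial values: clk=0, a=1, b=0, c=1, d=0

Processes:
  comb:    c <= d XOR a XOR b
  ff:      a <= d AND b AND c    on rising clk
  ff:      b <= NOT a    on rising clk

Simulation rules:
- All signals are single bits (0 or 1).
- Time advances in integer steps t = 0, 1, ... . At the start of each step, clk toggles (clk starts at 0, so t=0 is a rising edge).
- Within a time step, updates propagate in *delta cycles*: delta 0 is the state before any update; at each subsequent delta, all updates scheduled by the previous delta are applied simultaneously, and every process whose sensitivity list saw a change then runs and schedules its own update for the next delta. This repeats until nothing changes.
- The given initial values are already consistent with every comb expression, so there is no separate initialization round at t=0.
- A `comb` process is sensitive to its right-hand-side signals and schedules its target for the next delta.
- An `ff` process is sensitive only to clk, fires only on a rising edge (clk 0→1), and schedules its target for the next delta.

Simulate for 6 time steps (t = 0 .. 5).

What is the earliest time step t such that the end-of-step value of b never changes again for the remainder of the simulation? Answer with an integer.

t0.Δ0 b=0 d=0 c=1 clk=0 a=1
t0.Δ1 b=0 d=0 c=1 clk=1 a=1
t0.Δ2 b=0 d=0 c=1 clk=1 a=0
t0.Δ3 b=0 d=0 c=0 clk=1 a=0
t1.Δ0 b=0 d=0 c=0 clk=1 a=0
t1.Δ1 b=0 d=0 c=0 clk=0 a=0
t2.Δ0 b=0 d=0 c=0 clk=0 a=0
t2.Δ1 b=0 d=0 c=0 clk=1 a=0
t2.Δ2 b=1 d=0 c=0 clk=1 a=0
t2.Δ3 b=1 d=0 c=1 clk=1 a=0
t3.Δ0 b=1 d=0 c=1 clk=1 a=0
t3.Δ1 b=1 d=0 c=1 clk=0 a=0
t4.Δ0 b=1 d=0 c=1 clk=0 a=0
t4.Δ1 b=1 d=0 c=1 clk=1 a=0
t5.Δ0 b=1 d=0 c=1 clk=1 a=0
t5.Δ1 b=1 d=0 c=1 clk=0 a=0

2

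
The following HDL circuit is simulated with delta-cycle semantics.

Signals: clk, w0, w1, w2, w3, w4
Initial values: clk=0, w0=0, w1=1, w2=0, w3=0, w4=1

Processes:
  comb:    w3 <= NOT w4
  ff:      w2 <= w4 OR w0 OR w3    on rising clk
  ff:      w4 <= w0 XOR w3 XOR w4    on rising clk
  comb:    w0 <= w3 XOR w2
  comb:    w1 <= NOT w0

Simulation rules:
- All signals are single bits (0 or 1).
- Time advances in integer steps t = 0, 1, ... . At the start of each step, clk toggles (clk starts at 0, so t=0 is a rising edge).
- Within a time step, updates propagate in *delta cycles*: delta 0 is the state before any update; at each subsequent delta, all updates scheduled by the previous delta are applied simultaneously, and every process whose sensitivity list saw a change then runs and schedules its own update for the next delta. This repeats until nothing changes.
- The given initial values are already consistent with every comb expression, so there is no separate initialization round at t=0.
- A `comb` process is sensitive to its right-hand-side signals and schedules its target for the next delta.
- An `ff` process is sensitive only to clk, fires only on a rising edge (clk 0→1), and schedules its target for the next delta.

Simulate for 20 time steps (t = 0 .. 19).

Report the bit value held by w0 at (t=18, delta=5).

[bits: w4,clk,w3,w2,w1,w0]
t=0: Δ0=100010 Δ1=110010 Δ2=110110 Δ3=110111 Δ4=110101 | 4Δ
t=1: Δ0=110101 Δ1=100101 | 1Δ
t=2: Δ0=100101 Δ1=110101 Δ2=010101 Δ3=011101 Δ4=011100 Δ5=011110 | 5Δ
t=3: Δ0=011110 Δ1=001110 | 1Δ
t=4: Δ0=001110 Δ1=011110 Δ2=111110 Δ3=110110 Δ4=110111 Δ5=110101 | 5Δ
t=5: Δ0=110101 Δ1=100101 | 1Δ
t=6: Δ0=100101 Δ1=110101 Δ2=010101 Δ3=011101 Δ4=011100 Δ5=011110 | 5Δ
t=7: Δ0=011110 Δ1=001110 | 1Δ
t=8: Δ0=001110 Δ1=011110 Δ2=111110 Δ3=110110 Δ4=110111 Δ5=110101 | 5Δ
t=9: Δ0=110101 Δ1=100101 | 1Δ
t=10: Δ0=100101 Δ1=110101 Δ2=010101 Δ3=011101 Δ4=011100 Δ5=011110 | 5Δ
t=11: Δ0=011110 Δ1=001110 | 1Δ
t=12: Δ0=001110 Δ1=011110 Δ2=111110 Δ3=110110 Δ4=110111 Δ5=110101 | 5Δ
t=13: Δ0=110101 Δ1=100101 | 1Δ
t=14: Δ0=100101 Δ1=110101 Δ2=010101 Δ3=011101 Δ4=011100 Δ5=011110 | 5Δ
t=15: Δ0=011110 Δ1=001110 | 1Δ
t=16: Δ0=001110 Δ1=011110 Δ2=111110 Δ3=110110 Δ4=110111 Δ5=110101 | 5Δ
t=17: Δ0=110101 Δ1=100101 | 1Δ
t=18: Δ0=100101 Δ1=110101 Δ2=010101 Δ3=011101 Δ4=011100 Δ5=011110 | 5Δ
t=19: Δ0=011110 Δ1=001110 | 1Δ

0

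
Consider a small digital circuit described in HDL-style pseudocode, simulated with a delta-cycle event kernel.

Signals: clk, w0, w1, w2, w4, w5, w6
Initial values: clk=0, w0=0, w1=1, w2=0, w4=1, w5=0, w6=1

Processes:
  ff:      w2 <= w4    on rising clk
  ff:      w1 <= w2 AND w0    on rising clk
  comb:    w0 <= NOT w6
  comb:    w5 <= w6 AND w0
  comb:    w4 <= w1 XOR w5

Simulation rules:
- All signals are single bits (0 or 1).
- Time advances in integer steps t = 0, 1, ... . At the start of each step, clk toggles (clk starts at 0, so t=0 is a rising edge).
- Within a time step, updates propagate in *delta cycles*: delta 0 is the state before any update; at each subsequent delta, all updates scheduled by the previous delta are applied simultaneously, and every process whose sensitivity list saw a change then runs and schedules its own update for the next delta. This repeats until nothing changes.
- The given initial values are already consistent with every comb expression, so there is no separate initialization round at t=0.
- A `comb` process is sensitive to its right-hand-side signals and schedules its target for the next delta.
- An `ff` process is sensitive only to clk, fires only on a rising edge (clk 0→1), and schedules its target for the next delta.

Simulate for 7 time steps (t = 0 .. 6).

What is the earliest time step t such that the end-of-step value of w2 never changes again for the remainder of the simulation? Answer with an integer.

t0.Δ0 w1=1 w2=0 w5=0 w0=0 w6=1 w4=1 clk=0
t0.Δ1 w1=1 w2=0 w5=0 w0=0 w6=1 w4=1 clk=1
t0.Δ2 w1=0 w2=1 w5=0 w0=0 w6=1 w4=1 clk=1
t0.Δ3 w1=0 w2=1 w5=0 w0=0 w6=1 w4=0 clk=1
t1.Δ0 w1=0 w2=1 w5=0 w0=0 w6=1 w4=0 clk=1
t1.Δ1 w1=0 w2=1 w5=0 w0=0 w6=1 w4=0 clk=0
t2.Δ0 w1=0 w2=1 w5=0 w0=0 w6=1 w4=0 clk=0
t2.Δ1 w1=0 w2=1 w5=0 w0=0 w6=1 w4=0 clk=1
t2.Δ2 w1=0 w2=0 w5=0 w0=0 w6=1 w4=0 clk=1
t3.Δ0 w1=0 w2=0 w5=0 w0=0 w6=1 w4=0 clk=1
t3.Δ1 w1=0 w2=0 w5=0 w0=0 w6=1 w4=0 clk=0
t4.Δ0 w1=0 w2=0 w5=0 w0=0 w6=1 w4=0 clk=0
t4.Δ1 w1=0 w2=0 w5=0 w0=0 w6=1 w4=0 clk=1
t5.Δ0 w1=0 w2=0 w5=0 w0=0 w6=1 w4=0 clk=1
t5.Δ1 w1=0 w2=0 w5=0 w0=0 w6=1 w4=0 clk=0
t6.Δ0 w1=0 w2=0 w5=0 w0=0 w6=1 w4=0 clk=0
t6.Δ1 w1=0 w2=0 w5=0 w0=0 w6=1 w4=0 clk=1

2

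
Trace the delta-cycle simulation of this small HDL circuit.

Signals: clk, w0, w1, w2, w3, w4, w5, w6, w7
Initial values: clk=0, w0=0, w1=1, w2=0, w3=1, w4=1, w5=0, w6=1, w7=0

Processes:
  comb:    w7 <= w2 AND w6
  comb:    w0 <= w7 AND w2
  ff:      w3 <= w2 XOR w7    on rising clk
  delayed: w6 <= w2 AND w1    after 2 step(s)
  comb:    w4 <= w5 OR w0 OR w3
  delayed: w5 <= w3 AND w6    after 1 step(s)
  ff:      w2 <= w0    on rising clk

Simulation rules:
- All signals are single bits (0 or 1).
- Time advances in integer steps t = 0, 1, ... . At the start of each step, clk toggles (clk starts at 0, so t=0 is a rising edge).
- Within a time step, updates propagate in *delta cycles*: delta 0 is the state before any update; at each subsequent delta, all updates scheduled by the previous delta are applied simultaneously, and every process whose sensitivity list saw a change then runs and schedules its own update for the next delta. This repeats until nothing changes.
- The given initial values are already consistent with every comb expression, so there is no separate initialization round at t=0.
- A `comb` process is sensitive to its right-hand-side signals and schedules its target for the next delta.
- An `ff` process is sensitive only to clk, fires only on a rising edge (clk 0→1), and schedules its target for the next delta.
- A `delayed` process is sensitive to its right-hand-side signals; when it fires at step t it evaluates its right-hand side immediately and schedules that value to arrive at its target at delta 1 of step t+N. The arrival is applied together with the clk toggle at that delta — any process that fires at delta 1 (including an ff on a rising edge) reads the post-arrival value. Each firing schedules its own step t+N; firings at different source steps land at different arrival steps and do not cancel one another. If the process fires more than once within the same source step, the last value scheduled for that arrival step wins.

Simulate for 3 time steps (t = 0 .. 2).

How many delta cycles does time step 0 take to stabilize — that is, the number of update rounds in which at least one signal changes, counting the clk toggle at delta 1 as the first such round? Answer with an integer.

t=0 Δ0: w5=0 clk=0 w6=1 w7=0 w3=1 w0=0 w4=1 w2=0 w1=1
  Δ1: clk:0→1
  Δ2: w3:1→0
  Δ3: w4:1→0
  (3Δ to stable)
t=1 Δ0: w5=0 clk=1 w6=1 w7=0 w3=0 w0=0 w4=0 w2=0 w1=1
  Δ1: clk:1→0
  (1Δ to stable)
t=2 Δ0: w5=0 clk=0 w6=1 w7=0 w3=0 w0=0 w4=0 w2=0 w1=1
  Δ1: clk:0→1
  (1Δ to stable)

3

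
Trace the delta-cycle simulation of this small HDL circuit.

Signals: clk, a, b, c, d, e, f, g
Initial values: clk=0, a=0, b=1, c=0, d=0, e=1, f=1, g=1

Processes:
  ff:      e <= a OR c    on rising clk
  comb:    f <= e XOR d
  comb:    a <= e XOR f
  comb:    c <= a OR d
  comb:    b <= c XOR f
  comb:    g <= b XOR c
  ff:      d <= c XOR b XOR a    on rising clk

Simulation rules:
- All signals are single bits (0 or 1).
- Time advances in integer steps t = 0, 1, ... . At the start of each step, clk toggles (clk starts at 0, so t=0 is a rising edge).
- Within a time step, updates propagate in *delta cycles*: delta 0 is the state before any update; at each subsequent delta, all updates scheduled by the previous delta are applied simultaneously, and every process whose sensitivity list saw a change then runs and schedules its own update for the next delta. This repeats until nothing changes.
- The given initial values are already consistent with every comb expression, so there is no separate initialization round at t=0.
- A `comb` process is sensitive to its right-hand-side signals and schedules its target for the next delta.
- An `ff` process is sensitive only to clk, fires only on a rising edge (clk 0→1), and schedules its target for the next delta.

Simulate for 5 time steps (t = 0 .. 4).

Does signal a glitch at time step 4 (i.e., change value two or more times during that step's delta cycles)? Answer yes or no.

[bits: a,clk,d,b,g,e,f,c]
t=0: Δ0=00011110 Δ1=01011110 Δ2=01111010 Δ3=11111011 Δ4=11100011 Δ5=11101011 | 5Δ
t=1: Δ0=11101011 Δ1=10101011 | 1Δ
t=2: Δ0=10101011 Δ1=11101011 Δ2=11001111 Δ3=01001111 Δ4=01001110 Δ5=01010110 Δ6=01011110 | 6Δ
t=3: Δ0=01011110 Δ1=00011110 | 1Δ
t=4: Δ0=00011110 Δ1=01011110 Δ2=01111010 Δ3=11111011 Δ4=11100011 Δ5=11101011 | 5Δ

no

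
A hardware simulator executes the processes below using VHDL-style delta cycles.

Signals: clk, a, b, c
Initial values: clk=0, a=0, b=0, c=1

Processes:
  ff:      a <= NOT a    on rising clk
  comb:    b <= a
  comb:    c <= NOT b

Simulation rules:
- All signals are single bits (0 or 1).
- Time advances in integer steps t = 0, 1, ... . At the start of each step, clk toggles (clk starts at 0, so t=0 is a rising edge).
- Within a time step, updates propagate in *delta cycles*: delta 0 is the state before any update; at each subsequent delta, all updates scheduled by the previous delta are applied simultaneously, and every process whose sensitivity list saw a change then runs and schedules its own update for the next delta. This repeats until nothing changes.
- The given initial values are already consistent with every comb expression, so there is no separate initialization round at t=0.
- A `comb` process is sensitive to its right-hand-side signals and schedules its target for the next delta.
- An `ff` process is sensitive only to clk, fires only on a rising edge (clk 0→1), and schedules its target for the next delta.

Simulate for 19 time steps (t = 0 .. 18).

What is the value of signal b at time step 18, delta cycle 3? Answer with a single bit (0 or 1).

0

[bits: b,clk,a,c]
t=0: Δ0=0001 Δ1=0101 Δ2=0111 Δ3=1111 Δ4=1110 | 4Δ
t=1: Δ0=1110 Δ1=1010 | 1Δ
t=2: Δ0=1010 Δ1=1110 Δ2=1100 Δ3=0100 Δ4=0101 | 4Δ
t=3: Δ0=0101 Δ1=0001 | 1Δ
t=4: Δ0=0001 Δ1=0101 Δ2=0111 Δ3=1111 Δ4=1110 | 4Δ
t=5: Δ0=1110 Δ1=1010 | 1Δ
t=6: Δ0=1010 Δ1=1110 Δ2=1100 Δ3=0100 Δ4=0101 | 4Δ
t=7: Δ0=0101 Δ1=0001 | 1Δ
t=8: Δ0=0001 Δ1=0101 Δ2=0111 Δ3=1111 Δ4=1110 | 4Δ
t=9: Δ0=1110 Δ1=1010 | 1Δ
t=10: Δ0=1010 Δ1=1110 Δ2=1100 Δ3=0100 Δ4=0101 | 4Δ
t=11: Δ0=0101 Δ1=0001 | 1Δ
t=12: Δ0=0001 Δ1=0101 Δ2=0111 Δ3=1111 Δ4=1110 | 4Δ
t=13: Δ0=1110 Δ1=1010 | 1Δ
t=14: Δ0=1010 Δ1=1110 Δ2=1100 Δ3=0100 Δ4=0101 | 4Δ
t=15: Δ0=0101 Δ1=0001 | 1Δ
t=16: Δ0=0001 Δ1=0101 Δ2=0111 Δ3=1111 Δ4=1110 | 4Δ
t=17: Δ0=1110 Δ1=1010 | 1Δ
t=18: Δ0=1010 Δ1=1110 Δ2=1100 Δ3=0100 Δ4=0101 | 4Δ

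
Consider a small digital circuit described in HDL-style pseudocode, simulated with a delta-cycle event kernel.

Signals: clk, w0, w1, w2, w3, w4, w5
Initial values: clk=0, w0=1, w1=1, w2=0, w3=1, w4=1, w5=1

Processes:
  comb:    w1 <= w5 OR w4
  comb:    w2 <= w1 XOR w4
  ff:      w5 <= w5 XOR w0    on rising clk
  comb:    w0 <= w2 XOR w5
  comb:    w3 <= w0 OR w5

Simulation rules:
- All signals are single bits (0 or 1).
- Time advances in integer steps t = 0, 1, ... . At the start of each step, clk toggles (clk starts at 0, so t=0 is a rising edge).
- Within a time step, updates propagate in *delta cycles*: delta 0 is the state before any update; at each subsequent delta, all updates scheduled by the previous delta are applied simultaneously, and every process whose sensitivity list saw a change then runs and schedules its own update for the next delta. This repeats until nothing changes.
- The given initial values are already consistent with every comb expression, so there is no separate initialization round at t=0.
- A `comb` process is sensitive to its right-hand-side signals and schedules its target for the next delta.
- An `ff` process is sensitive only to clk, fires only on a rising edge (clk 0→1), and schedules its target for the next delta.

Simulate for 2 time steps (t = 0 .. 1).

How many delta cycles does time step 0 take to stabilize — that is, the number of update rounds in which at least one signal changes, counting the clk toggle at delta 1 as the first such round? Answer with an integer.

4

t0.Δ0 w3=1 w1=1 w2=0 w4=1 w5=1 clk=0 w0=1
t0.Δ1 w3=1 w1=1 w2=0 w4=1 w5=1 clk=1 w0=1
t0.Δ2 w3=1 w1=1 w2=0 w4=1 w5=0 clk=1 w0=1
t0.Δ3 w3=1 w1=1 w2=0 w4=1 w5=0 clk=1 w0=0
t0.Δ4 w3=0 w1=1 w2=0 w4=1 w5=0 clk=1 w0=0
t1.Δ0 w3=0 w1=1 w2=0 w4=1 w5=0 clk=1 w0=0
t1.Δ1 w3=0 w1=1 w2=0 w4=1 w5=0 clk=0 w0=0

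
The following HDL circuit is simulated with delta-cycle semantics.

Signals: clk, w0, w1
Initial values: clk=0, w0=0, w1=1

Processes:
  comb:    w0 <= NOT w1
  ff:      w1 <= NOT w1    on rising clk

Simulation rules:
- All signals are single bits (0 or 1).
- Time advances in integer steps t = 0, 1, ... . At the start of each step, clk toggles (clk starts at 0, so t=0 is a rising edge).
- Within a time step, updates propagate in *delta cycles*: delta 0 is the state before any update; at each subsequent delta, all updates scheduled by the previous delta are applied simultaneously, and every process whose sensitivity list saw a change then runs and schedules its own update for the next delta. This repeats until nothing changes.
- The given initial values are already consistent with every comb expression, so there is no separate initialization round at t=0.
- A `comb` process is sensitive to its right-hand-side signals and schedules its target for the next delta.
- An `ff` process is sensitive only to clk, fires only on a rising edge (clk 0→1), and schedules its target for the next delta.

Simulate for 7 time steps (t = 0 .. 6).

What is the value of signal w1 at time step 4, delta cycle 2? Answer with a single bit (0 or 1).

[bits: w0,clk,w1]
t=0: Δ0=001 Δ1=011 Δ2=010 Δ3=110 | 3Δ
t=1: Δ0=110 Δ1=100 | 1Δ
t=2: Δ0=100 Δ1=110 Δ2=111 Δ3=011 | 3Δ
t=3: Δ0=011 Δ1=001 | 1Δ
t=4: Δ0=001 Δ1=011 Δ2=010 Δ3=110 | 3Δ
t=5: Δ0=110 Δ1=100 | 1Δ
t=6: Δ0=100 Δ1=110 Δ2=111 Δ3=011 | 3Δ

0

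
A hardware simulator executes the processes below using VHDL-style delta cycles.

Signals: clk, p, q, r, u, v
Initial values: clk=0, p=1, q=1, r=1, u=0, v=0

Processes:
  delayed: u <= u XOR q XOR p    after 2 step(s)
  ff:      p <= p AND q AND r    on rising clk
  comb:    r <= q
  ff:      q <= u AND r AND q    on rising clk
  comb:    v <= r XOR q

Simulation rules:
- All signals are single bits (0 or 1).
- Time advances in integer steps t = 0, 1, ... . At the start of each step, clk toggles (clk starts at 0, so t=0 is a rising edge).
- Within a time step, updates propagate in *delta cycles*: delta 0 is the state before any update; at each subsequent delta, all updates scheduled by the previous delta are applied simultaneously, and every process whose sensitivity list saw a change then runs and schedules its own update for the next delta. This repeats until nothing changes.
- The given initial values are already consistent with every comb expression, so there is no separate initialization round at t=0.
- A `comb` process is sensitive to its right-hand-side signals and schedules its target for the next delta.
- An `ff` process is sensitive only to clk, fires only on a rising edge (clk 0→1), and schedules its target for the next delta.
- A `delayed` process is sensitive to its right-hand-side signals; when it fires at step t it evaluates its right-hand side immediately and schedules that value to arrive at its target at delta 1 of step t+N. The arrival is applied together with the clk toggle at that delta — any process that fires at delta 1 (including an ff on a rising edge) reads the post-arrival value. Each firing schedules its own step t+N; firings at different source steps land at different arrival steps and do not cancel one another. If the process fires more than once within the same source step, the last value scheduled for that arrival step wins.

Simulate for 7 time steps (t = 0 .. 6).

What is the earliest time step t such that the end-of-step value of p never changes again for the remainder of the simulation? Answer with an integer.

t=0 Δ0: u=0 p=1 clk=0 q=1 r=1 v=0
  Δ1: clk:0→1
  Δ2: q:1→0
  Δ3: r:1→0, v:0→1
  Δ4: v:1→0
  (4Δ to stable)
t=1 Δ0: u=0 p=1 clk=1 q=0 r=0 v=0
  Δ1: clk:1→0
  (1Δ to stable)
t=2 Δ0: u=0 p=1 clk=0 q=0 r=0 v=0
  Δ1: u:0→1, clk:0→1
  Δ2: p:1→0
  (2Δ to stable)
t=3 Δ0: u=1 p=0 clk=1 q=0 r=0 v=0
  Δ1: clk:1→0
  (1Δ to stable)
t=4 Δ0: u=1 p=0 clk=0 q=0 r=0 v=0
  Δ1: clk:0→1
  (1Δ to stable)
t=5 Δ0: u=1 p=0 clk=1 q=0 r=0 v=0
  Δ1: clk:1→0
  (1Δ to stable)
t=6 Δ0: u=1 p=0 clk=0 q=0 r=0 v=0
  Δ1: clk:0→1
  (1Δ to stable)

2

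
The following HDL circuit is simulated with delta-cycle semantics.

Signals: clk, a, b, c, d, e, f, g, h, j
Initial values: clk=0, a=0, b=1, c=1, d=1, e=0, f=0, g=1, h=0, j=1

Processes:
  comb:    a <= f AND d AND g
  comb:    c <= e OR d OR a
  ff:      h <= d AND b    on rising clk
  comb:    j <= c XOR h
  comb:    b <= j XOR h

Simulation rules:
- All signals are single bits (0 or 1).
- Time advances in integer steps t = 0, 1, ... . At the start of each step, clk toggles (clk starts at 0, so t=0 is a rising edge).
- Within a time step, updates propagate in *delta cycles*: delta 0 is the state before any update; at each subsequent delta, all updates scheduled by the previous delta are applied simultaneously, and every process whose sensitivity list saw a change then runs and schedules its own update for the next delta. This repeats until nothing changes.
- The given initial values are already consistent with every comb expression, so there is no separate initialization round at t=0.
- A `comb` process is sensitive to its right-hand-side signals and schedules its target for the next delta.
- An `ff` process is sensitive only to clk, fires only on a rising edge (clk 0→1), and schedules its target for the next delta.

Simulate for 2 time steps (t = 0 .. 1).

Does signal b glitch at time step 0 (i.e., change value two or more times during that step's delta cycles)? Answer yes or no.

t=0 Δ0: g=1 j=1 h=0 a=0 f=0 d=1 clk=0 b=1 c=1 e=0
  Δ1: clk:0→1
  Δ2: h:0→1
  Δ3: j:1→0, b:1→0
  Δ4: b:0→1
  (4Δ to stable)
t=1 Δ0: g=1 j=0 h=1 a=0 f=0 d=1 clk=1 b=1 c=1 e=0
  Δ1: clk:1→0
  (1Δ to stable)

yes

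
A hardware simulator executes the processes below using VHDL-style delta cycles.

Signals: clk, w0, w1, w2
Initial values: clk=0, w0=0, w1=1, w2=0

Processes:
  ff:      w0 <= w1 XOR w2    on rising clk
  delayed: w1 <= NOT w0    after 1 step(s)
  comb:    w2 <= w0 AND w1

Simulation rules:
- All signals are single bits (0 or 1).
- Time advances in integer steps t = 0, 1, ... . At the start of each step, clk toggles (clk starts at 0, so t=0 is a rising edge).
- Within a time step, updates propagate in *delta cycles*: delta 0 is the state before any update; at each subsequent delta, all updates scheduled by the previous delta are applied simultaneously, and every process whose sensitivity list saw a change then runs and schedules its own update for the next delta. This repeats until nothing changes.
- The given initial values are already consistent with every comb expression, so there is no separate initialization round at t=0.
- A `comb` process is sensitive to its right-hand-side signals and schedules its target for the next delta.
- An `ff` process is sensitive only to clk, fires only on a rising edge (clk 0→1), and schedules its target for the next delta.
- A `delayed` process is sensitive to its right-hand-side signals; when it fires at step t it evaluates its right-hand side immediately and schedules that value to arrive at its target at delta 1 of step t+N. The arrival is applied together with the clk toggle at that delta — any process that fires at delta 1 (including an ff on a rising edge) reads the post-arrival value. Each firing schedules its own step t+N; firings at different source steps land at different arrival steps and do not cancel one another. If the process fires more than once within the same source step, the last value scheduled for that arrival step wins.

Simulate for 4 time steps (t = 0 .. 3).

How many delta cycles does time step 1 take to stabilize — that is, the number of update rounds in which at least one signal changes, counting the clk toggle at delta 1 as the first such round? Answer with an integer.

2

t0.Δ0 w0=0 w1=1 w2=0 clk=0
t0.Δ1 w0=0 w1=1 w2=0 clk=1
t0.Δ2 w0=1 w1=1 w2=0 clk=1
t0.Δ3 w0=1 w1=1 w2=1 clk=1
t1.Δ0 w0=1 w1=1 w2=1 clk=1
t1.Δ1 w0=1 w1=0 w2=1 clk=0
t1.Δ2 w0=1 w1=0 w2=0 clk=0
t2.Δ0 w0=1 w1=0 w2=0 clk=0
t2.Δ1 w0=1 w1=0 w2=0 clk=1
t2.Δ2 w0=0 w1=0 w2=0 clk=1
t3.Δ0 w0=0 w1=0 w2=0 clk=1
t3.Δ1 w0=0 w1=1 w2=0 clk=0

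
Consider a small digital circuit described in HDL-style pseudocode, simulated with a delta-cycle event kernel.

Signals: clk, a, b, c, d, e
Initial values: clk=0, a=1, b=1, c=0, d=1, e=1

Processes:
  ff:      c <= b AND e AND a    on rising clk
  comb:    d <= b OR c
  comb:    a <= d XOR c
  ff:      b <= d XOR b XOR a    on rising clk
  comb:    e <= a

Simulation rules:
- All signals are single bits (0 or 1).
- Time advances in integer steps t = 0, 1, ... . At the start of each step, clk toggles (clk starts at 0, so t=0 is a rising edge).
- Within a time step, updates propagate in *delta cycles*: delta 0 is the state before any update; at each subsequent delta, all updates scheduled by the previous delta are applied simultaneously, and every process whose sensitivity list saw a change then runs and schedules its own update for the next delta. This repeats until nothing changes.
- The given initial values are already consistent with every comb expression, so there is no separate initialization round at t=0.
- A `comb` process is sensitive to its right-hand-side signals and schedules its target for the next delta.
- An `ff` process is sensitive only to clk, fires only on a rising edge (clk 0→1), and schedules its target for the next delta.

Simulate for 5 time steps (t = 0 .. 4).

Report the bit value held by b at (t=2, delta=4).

t0.Δ0 c=0 a=1 clk=0 e=1 b=1 d=1
t0.Δ1 c=0 a=1 clk=1 e=1 b=1 d=1
t0.Δ2 c=1 a=1 clk=1 e=1 b=1 d=1
t0.Δ3 c=1 a=0 clk=1 e=1 b=1 d=1
t0.Δ4 c=1 a=0 clk=1 e=0 b=1 d=1
t1.Δ0 c=1 a=0 clk=1 e=0 b=1 d=1
t1.Δ1 c=1 a=0 clk=0 e=0 b=1 d=1
t2.Δ0 c=1 a=0 clk=0 e=0 b=1 d=1
t2.Δ1 c=1 a=0 clk=1 e=0 b=1 d=1
t2.Δ2 c=0 a=0 clk=1 e=0 b=0 d=1
t2.Δ3 c=0 a=1 clk=1 e=0 b=0 d=0
t2.Δ4 c=0 a=0 clk=1 e=1 b=0 d=0
t2.Δ5 c=0 a=0 clk=1 e=0 b=0 d=0
t3.Δ0 c=0 a=0 clk=1 e=0 b=0 d=0
t3.Δ1 c=0 a=0 clk=0 e=0 b=0 d=0
t4.Δ0 c=0 a=0 clk=0 e=0 b=0 d=0
t4.Δ1 c=0 a=0 clk=1 e=0 b=0 d=0

0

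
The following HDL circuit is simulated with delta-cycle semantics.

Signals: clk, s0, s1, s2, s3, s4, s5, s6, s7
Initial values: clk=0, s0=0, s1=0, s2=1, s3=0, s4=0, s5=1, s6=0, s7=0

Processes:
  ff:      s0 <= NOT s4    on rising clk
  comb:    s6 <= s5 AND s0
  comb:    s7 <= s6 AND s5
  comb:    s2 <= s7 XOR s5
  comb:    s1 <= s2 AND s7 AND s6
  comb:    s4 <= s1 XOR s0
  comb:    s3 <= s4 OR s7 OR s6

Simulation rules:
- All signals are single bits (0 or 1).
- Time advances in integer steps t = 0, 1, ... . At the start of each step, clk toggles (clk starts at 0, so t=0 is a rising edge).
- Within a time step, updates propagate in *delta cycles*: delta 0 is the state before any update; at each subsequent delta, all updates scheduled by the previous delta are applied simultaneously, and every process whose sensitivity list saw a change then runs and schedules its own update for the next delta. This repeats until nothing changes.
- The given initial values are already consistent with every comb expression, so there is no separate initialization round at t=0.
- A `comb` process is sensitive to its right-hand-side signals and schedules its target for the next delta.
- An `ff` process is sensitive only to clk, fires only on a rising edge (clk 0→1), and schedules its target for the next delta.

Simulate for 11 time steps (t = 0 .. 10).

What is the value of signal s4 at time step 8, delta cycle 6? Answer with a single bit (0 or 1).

0

t0.Δ0 s4=0 s6=0 clk=0 s0=0 s3=0 s1=0 s2=1 s5=1 s7=0
t0.Δ1 s4=0 s6=0 clk=1 s0=0 s3=0 s1=0 s2=1 s5=1 s7=0
t0.Δ2 s4=0 s6=0 clk=1 s0=1 s3=0 s1=0 s2=1 s5=1 s7=0
t0.Δ3 s4=1 s6=1 clk=1 s0=1 s3=0 s1=0 s2=1 s5=1 s7=0
t0.Δ4 s4=1 s6=1 clk=1 s0=1 s3=1 s1=0 s2=1 s5=1 s7=1
t0.Δ5 s4=1 s6=1 clk=1 s0=1 s3=1 s1=1 s2=0 s5=1 s7=1
t0.Δ6 s4=0 s6=1 clk=1 s0=1 s3=1 s1=0 s2=0 s5=1 s7=1
t0.Δ7 s4=1 s6=1 clk=1 s0=1 s3=1 s1=0 s2=0 s5=1 s7=1
t1.Δ0 s4=1 s6=1 clk=1 s0=1 s3=1 s1=0 s2=0 s5=1 s7=1
t1.Δ1 s4=1 s6=1 clk=0 s0=1 s3=1 s1=0 s2=0 s5=1 s7=1
t2.Δ0 s4=1 s6=1 clk=0 s0=1 s3=1 s1=0 s2=0 s5=1 s7=1
t2.Δ1 s4=1 s6=1 clk=1 s0=1 s3=1 s1=0 s2=0 s5=1 s7=1
t2.Δ2 s4=1 s6=1 clk=1 s0=0 s3=1 s1=0 s2=0 s5=1 s7=1
t2.Δ3 s4=0 s6=0 clk=1 s0=0 s3=1 s1=0 s2=0 s5=1 s7=1
t2.Δ4 s4=0 s6=0 clk=1 s0=0 s3=1 s1=0 s2=0 s5=1 s7=0
t2.Δ5 s4=0 s6=0 clk=1 s0=0 s3=0 s1=0 s2=1 s5=1 s7=0
t3.Δ0 s4=0 s6=0 clk=1 s0=0 s3=0 s1=0 s2=1 s5=1 s7=0
t3.Δ1 s4=0 s6=0 clk=0 s0=0 s3=0 s1=0 s2=1 s5=1 s7=0
t4.Δ0 s4=0 s6=0 clk=0 s0=0 s3=0 s1=0 s2=1 s5=1 s7=0
t4.Δ1 s4=0 s6=0 clk=1 s0=0 s3=0 s1=0 s2=1 s5=1 s7=0
t4.Δ2 s4=0 s6=0 clk=1 s0=1 s3=0 s1=0 s2=1 s5=1 s7=0
t4.Δ3 s4=1 s6=1 clk=1 s0=1 s3=0 s1=0 s2=1 s5=1 s7=0
t4.Δ4 s4=1 s6=1 clk=1 s0=1 s3=1 s1=0 s2=1 s5=1 s7=1
t4.Δ5 s4=1 s6=1 clk=1 s0=1 s3=1 s1=1 s2=0 s5=1 s7=1
t4.Δ6 s4=0 s6=1 clk=1 s0=1 s3=1 s1=0 s2=0 s5=1 s7=1
t4.Δ7 s4=1 s6=1 clk=1 s0=1 s3=1 s1=0 s2=0 s5=1 s7=1
t5.Δ0 s4=1 s6=1 clk=1 s0=1 s3=1 s1=0 s2=0 s5=1 s7=1
t5.Δ1 s4=1 s6=1 clk=0 s0=1 s3=1 s1=0 s2=0 s5=1 s7=1
t6.Δ0 s4=1 s6=1 clk=0 s0=1 s3=1 s1=0 s2=0 s5=1 s7=1
t6.Δ1 s4=1 s6=1 clk=1 s0=1 s3=1 s1=0 s2=0 s5=1 s7=1
t6.Δ2 s4=1 s6=1 clk=1 s0=0 s3=1 s1=0 s2=0 s5=1 s7=1
t6.Δ3 s4=0 s6=0 clk=1 s0=0 s3=1 s1=0 s2=0 s5=1 s7=1
t6.Δ4 s4=0 s6=0 clk=1 s0=0 s3=1 s1=0 s2=0 s5=1 s7=0
t6.Δ5 s4=0 s6=0 clk=1 s0=0 s3=0 s1=0 s2=1 s5=1 s7=0
t7.Δ0 s4=0 s6=0 clk=1 s0=0 s3=0 s1=0 s2=1 s5=1 s7=0
t7.Δ1 s4=0 s6=0 clk=0 s0=0 s3=0 s1=0 s2=1 s5=1 s7=0
t8.Δ0 s4=0 s6=0 clk=0 s0=0 s3=0 s1=0 s2=1 s5=1 s7=0
t8.Δ1 s4=0 s6=0 clk=1 s0=0 s3=0 s1=0 s2=1 s5=1 s7=0
t8.Δ2 s4=0 s6=0 clk=1 s0=1 s3=0 s1=0 s2=1 s5=1 s7=0
t8.Δ3 s4=1 s6=1 clk=1 s0=1 s3=0 s1=0 s2=1 s5=1 s7=0
t8.Δ4 s4=1 s6=1 clk=1 s0=1 s3=1 s1=0 s2=1 s5=1 s7=1
t8.Δ5 s4=1 s6=1 clk=1 s0=1 s3=1 s1=1 s2=0 s5=1 s7=1
t8.Δ6 s4=0 s6=1 clk=1 s0=1 s3=1 s1=0 s2=0 s5=1 s7=1
t8.Δ7 s4=1 s6=1 clk=1 s0=1 s3=1 s1=0 s2=0 s5=1 s7=1
t9.Δ0 s4=1 s6=1 clk=1 s0=1 s3=1 s1=0 s2=0 s5=1 s7=1
t9.Δ1 s4=1 s6=1 clk=0 s0=1 s3=1 s1=0 s2=0 s5=1 s7=1
t10.Δ0 s4=1 s6=1 clk=0 s0=1 s3=1 s1=0 s2=0 s5=1 s7=1
t10.Δ1 s4=1 s6=1 clk=1 s0=1 s3=1 s1=0 s2=0 s5=1 s7=1
t10.Δ2 s4=1 s6=1 clk=1 s0=0 s3=1 s1=0 s2=0 s5=1 s7=1
t10.Δ3 s4=0 s6=0 clk=1 s0=0 s3=1 s1=0 s2=0 s5=1 s7=1
t10.Δ4 s4=0 s6=0 clk=1 s0=0 s3=1 s1=0 s2=0 s5=1 s7=0
t10.Δ5 s4=0 s6=0 clk=1 s0=0 s3=0 s1=0 s2=1 s5=1 s7=0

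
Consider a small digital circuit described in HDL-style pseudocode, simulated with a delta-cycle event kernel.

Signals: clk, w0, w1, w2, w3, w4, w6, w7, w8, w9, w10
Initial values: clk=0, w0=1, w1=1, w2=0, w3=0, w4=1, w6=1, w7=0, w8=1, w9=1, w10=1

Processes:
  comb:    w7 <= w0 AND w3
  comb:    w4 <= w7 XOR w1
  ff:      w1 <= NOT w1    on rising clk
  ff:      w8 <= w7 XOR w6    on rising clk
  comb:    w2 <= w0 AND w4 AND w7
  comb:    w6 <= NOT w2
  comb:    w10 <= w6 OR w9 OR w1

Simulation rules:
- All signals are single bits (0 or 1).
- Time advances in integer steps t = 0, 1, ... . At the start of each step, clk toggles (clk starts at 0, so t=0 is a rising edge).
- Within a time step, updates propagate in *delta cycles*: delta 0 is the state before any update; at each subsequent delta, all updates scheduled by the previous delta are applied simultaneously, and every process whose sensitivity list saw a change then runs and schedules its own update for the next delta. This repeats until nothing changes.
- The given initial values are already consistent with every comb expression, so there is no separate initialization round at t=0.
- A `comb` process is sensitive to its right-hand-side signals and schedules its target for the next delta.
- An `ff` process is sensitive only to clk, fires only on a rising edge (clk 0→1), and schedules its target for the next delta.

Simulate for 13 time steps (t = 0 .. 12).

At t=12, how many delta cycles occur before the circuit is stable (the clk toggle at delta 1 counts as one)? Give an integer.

t0.Δ0 w6=1 w9=1 w4=1 w8=1 w10=1 clk=0 w2=0 w3=0 w1=1 w0=1 w7=0
t0.Δ1 w6=1 w9=1 w4=1 w8=1 w10=1 clk=1 w2=0 w3=0 w1=1 w0=1 w7=0
t0.Δ2 w6=1 w9=1 w4=1 w8=1 w10=1 clk=1 w2=0 w3=0 w1=0 w0=1 w7=0
t0.Δ3 w6=1 w9=1 w4=0 w8=1 w10=1 clk=1 w2=0 w3=0 w1=0 w0=1 w7=0
t1.Δ0 w6=1 w9=1 w4=0 w8=1 w10=1 clk=1 w2=0 w3=0 w1=0 w0=1 w7=0
t1.Δ1 w6=1 w9=1 w4=0 w8=1 w10=1 clk=0 w2=0 w3=0 w1=0 w0=1 w7=0
t2.Δ0 w6=1 w9=1 w4=0 w8=1 w10=1 clk=0 w2=0 w3=0 w1=0 w0=1 w7=0
t2.Δ1 w6=1 w9=1 w4=0 w8=1 w10=1 clk=1 w2=0 w3=0 w1=0 w0=1 w7=0
t2.Δ2 w6=1 w9=1 w4=0 w8=1 w10=1 clk=1 w2=0 w3=0 w1=1 w0=1 w7=0
t2.Δ3 w6=1 w9=1 w4=1 w8=1 w10=1 clk=1 w2=0 w3=0 w1=1 w0=1 w7=0
t3.Δ0 w6=1 w9=1 w4=1 w8=1 w10=1 clk=1 w2=0 w3=0 w1=1 w0=1 w7=0
t3.Δ1 w6=1 w9=1 w4=1 w8=1 w10=1 clk=0 w2=0 w3=0 w1=1 w0=1 w7=0
t4.Δ0 w6=1 w9=1 w4=1 w8=1 w10=1 clk=0 w2=0 w3=0 w1=1 w0=1 w7=0
t4.Δ1 w6=1 w9=1 w4=1 w8=1 w10=1 clk=1 w2=0 w3=0 w1=1 w0=1 w7=0
t4.Δ2 w6=1 w9=1 w4=1 w8=1 w10=1 clk=1 w2=0 w3=0 w1=0 w0=1 w7=0
t4.Δ3 w6=1 w9=1 w4=0 w8=1 w10=1 clk=1 w2=0 w3=0 w1=0 w0=1 w7=0
t5.Δ0 w6=1 w9=1 w4=0 w8=1 w10=1 clk=1 w2=0 w3=0 w1=0 w0=1 w7=0
t5.Δ1 w6=1 w9=1 w4=0 w8=1 w10=1 clk=0 w2=0 w3=0 w1=0 w0=1 w7=0
t6.Δ0 w6=1 w9=1 w4=0 w8=1 w10=1 clk=0 w2=0 w3=0 w1=0 w0=1 w7=0
t6.Δ1 w6=1 w9=1 w4=0 w8=1 w10=1 clk=1 w2=0 w3=0 w1=0 w0=1 w7=0
t6.Δ2 w6=1 w9=1 w4=0 w8=1 w10=1 clk=1 w2=0 w3=0 w1=1 w0=1 w7=0
t6.Δ3 w6=1 w9=1 w4=1 w8=1 w10=1 clk=1 w2=0 w3=0 w1=1 w0=1 w7=0
t7.Δ0 w6=1 w9=1 w4=1 w8=1 w10=1 clk=1 w2=0 w3=0 w1=1 w0=1 w7=0
t7.Δ1 w6=1 w9=1 w4=1 w8=1 w10=1 clk=0 w2=0 w3=0 w1=1 w0=1 w7=0
t8.Δ0 w6=1 w9=1 w4=1 w8=1 w10=1 clk=0 w2=0 w3=0 w1=1 w0=1 w7=0
t8.Δ1 w6=1 w9=1 w4=1 w8=1 w10=1 clk=1 w2=0 w3=0 w1=1 w0=1 w7=0
t8.Δ2 w6=1 w9=1 w4=1 w8=1 w10=1 clk=1 w2=0 w3=0 w1=0 w0=1 w7=0
t8.Δ3 w6=1 w9=1 w4=0 w8=1 w10=1 clk=1 w2=0 w3=0 w1=0 w0=1 w7=0
t9.Δ0 w6=1 w9=1 w4=0 w8=1 w10=1 clk=1 w2=0 w3=0 w1=0 w0=1 w7=0
t9.Δ1 w6=1 w9=1 w4=0 w8=1 w10=1 clk=0 w2=0 w3=0 w1=0 w0=1 w7=0
t10.Δ0 w6=1 w9=1 w4=0 w8=1 w10=1 clk=0 w2=0 w3=0 w1=0 w0=1 w7=0
t10.Δ1 w6=1 w9=1 w4=0 w8=1 w10=1 clk=1 w2=0 w3=0 w1=0 w0=1 w7=0
t10.Δ2 w6=1 w9=1 w4=0 w8=1 w10=1 clk=1 w2=0 w3=0 w1=1 w0=1 w7=0
t10.Δ3 w6=1 w9=1 w4=1 w8=1 w10=1 clk=1 w2=0 w3=0 w1=1 w0=1 w7=0
t11.Δ0 w6=1 w9=1 w4=1 w8=1 w10=1 clk=1 w2=0 w3=0 w1=1 w0=1 w7=0
t11.Δ1 w6=1 w9=1 w4=1 w8=1 w10=1 clk=0 w2=0 w3=0 w1=1 w0=1 w7=0
t12.Δ0 w6=1 w9=1 w4=1 w8=1 w10=1 clk=0 w2=0 w3=0 w1=1 w0=1 w7=0
t12.Δ1 w6=1 w9=1 w4=1 w8=1 w10=1 clk=1 w2=0 w3=0 w1=1 w0=1 w7=0
t12.Δ2 w6=1 w9=1 w4=1 w8=1 w10=1 clk=1 w2=0 w3=0 w1=0 w0=1 w7=0
t12.Δ3 w6=1 w9=1 w4=0 w8=1 w10=1 clk=1 w2=0 w3=0 w1=0 w0=1 w7=0

3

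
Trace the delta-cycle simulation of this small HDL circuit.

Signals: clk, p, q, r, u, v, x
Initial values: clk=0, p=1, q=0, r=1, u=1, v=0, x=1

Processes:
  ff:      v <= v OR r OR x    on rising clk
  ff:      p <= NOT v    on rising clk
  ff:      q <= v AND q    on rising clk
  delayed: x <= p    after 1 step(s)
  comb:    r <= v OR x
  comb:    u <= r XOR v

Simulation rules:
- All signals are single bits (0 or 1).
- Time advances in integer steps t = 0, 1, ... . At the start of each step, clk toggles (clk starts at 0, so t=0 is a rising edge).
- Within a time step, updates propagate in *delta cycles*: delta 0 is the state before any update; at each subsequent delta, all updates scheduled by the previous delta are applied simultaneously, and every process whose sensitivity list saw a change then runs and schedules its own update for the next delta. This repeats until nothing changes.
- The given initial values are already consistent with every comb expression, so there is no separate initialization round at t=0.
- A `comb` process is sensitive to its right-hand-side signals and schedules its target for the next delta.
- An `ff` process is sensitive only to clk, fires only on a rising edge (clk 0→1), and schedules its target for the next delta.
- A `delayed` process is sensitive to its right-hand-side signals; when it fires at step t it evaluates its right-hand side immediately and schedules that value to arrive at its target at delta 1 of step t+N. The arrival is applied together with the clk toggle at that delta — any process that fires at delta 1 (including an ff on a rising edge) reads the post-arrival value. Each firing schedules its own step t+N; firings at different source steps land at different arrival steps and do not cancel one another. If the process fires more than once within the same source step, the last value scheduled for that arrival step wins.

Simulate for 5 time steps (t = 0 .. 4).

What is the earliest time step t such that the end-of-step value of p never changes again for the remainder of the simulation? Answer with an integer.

2

t=0 Δ0: v=0 q=0 clk=0 r=1 p=1 u=1 x=1
  Δ1: clk:0→1
  Δ2: v:0→1
  Δ3: u:1→0
  (3Δ to stable)
t=1 Δ0: v=1 q=0 clk=1 r=1 p=1 u=0 x=1
  Δ1: clk:1→0
  (1Δ to stable)
t=2 Δ0: v=1 q=0 clk=0 r=1 p=1 u=0 x=1
  Δ1: clk:0→1
  Δ2: p:1→0
  (2Δ to stable)
t=3 Δ0: v=1 q=0 clk=1 r=1 p=0 u=0 x=1
  Δ1: clk:1→0, x:1→0
  (1Δ to stable)
t=4 Δ0: v=1 q=0 clk=0 r=1 p=0 u=0 x=0
  Δ1: clk:0→1
  (1Δ to stable)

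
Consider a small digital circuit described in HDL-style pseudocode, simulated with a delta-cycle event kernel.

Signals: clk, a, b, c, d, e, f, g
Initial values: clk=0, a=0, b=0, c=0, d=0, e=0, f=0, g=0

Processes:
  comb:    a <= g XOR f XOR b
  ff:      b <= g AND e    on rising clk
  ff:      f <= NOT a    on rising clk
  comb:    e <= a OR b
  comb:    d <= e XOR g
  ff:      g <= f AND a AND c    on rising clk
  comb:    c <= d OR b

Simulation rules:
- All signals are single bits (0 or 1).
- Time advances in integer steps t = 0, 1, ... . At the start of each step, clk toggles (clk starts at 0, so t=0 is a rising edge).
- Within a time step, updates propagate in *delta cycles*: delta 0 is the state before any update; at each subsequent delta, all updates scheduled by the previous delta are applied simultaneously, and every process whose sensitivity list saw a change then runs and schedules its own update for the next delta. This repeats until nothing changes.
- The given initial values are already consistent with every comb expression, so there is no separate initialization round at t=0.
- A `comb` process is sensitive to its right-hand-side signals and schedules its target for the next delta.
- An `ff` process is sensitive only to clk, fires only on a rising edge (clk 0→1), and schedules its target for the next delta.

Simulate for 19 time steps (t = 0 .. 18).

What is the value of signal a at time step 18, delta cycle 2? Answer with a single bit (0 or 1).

1

t=0 Δ0: clk=0 f=0 c=0 e=0 g=0 d=0 a=0 b=0
  Δ1: clk:0→1
  Δ2: f:0→1
  Δ3: a:0→1
  Δ4: e:0→1
  Δ5: d:0→1
  Δ6: c:0→1
  (6Δ to stable)
t=1 Δ0: clk=1 f=1 c=1 e=1 g=0 d=1 a=1 b=0
  Δ1: clk:1→0
  (1Δ to stable)
t=2 Δ0: clk=0 f=1 c=1 e=1 g=0 d=1 a=1 b=0
  Δ1: clk:0→1
  Δ2: f:1→0, g:0→1
  Δ3: d:1→0
  Δ4: c:1→0
  (4Δ to stable)
t=3 Δ0: clk=1 f=0 c=0 e=1 g=1 d=0 a=1 b=0
  Δ1: clk:1→0
  (1Δ to stable)
t=4 Δ0: clk=0 f=0 c=0 e=1 g=1 d=0 a=1 b=0
  Δ1: clk:0→1
  Δ2: g:1→0, b:0→1
  Δ3: c:0→1, d:0→1
  (3Δ to stable)
t=5 Δ0: clk=1 f=0 c=1 e=1 g=0 d=1 a=1 b=1
  Δ1: clk:1→0
  (1Δ to stable)
t=6 Δ0: clk=0 f=0 c=1 e=1 g=0 d=1 a=1 b=1
  Δ1: clk:0→1
  Δ2: b:1→0
  Δ3: a:1→0
  Δ4: e:1→0
  Δ5: d:1→0
  Δ6: c:1→0
  (6Δ to stable)
t=7 Δ0: clk=1 f=0 c=0 e=0 g=0 d=0 a=0 b=0
  Δ1: clk:1→0
  (1Δ to stable)
t=8 Δ0: clk=0 f=0 c=0 e=0 g=0 d=0 a=0 b=0
  Δ1: clk:0→1
  Δ2: f:0→1
  Δ3: a:0→1
  Δ4: e:0→1
  Δ5: d:0→1
  Δ6: c:0→1
  (6Δ to stable)
t=9 Δ0: clk=1 f=1 c=1 e=1 g=0 d=1 a=1 b=0
  Δ1: clk:1→0
  (1Δ to stable)
t=10 Δ0: clk=0 f=1 c=1 e=1 g=0 d=1 a=1 b=0
  Δ1: clk:0→1
  Δ2: f:1→0, g:0→1
  Δ3: d:1→0
  Δ4: c:1→0
  (4Δ to stable)
t=11 Δ0: clk=1 f=0 c=0 e=1 g=1 d=0 a=1 b=0
  Δ1: clk:1→0
  (1Δ to stable)
t=12 Δ0: clk=0 f=0 c=0 e=1 g=1 d=0 a=1 b=0
  Δ1: clk:0→1
  Δ2: g:1→0, b:0→1
  Δ3: c:0→1, d:0→1
  (3Δ to stable)
t=13 Δ0: clk=1 f=0 c=1 e=1 g=0 d=1 a=1 b=1
  Δ1: clk:1→0
  (1Δ to stable)
t=14 Δ0: clk=0 f=0 c=1 e=1 g=0 d=1 a=1 b=1
  Δ1: clk:0→1
  Δ2: b:1→0
  Δ3: a:1→0
  Δ4: e:1→0
  Δ5: d:1→0
  Δ6: c:1→0
  (6Δ to stable)
t=15 Δ0: clk=1 f=0 c=0 e=0 g=0 d=0 a=0 b=0
  Δ1: clk:1→0
  (1Δ to stable)
t=16 Δ0: clk=0 f=0 c=0 e=0 g=0 d=0 a=0 b=0
  Δ1: clk:0→1
  Δ2: f:0→1
  Δ3: a:0→1
  Δ4: e:0→1
  Δ5: d:0→1
  Δ6: c:0→1
  (6Δ to stable)
t=17 Δ0: clk=1 f=1 c=1 e=1 g=0 d=1 a=1 b=0
  Δ1: clk:1→0
  (1Δ to stable)
t=18 Δ0: clk=0 f=1 c=1 e=1 g=0 d=1 a=1 b=0
  Δ1: clk:0→1
  Δ2: f:1→0, g:0→1
  Δ3: d:1→0
  Δ4: c:1→0
  (4Δ to stable)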